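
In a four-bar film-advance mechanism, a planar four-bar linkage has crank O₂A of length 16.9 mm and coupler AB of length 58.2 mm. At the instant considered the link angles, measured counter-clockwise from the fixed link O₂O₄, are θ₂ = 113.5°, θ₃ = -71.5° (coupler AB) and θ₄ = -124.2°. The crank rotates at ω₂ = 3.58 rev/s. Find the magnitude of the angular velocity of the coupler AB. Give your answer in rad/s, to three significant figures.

ω₂ = 22.49 rad/s (from 3.58 rev/s).
Differentiating the loop-closure r₂e^{iθ₂}+r₃e^{iθ₃}=r₁+r₄e^{iθ₄} gives r₂ω₂e^{iθ₂}+r₃ω₃e^{iθ₃}=r₄ω₄e^{iθ₄}.
Eliminating the other unknown: ω₃ = r₂ω₂ sin(θ₄−θ₂) / [r₃ sin(θ₃−θ₄)].
Numerator sine = +0.84526; denominator sine = +0.79547.
Result = 0.0169·22.49·(+0.84526) / (0.0582·(+0.79547)) = +6.9405 rad/s; magnitude 6.9405 rad/s.

6.94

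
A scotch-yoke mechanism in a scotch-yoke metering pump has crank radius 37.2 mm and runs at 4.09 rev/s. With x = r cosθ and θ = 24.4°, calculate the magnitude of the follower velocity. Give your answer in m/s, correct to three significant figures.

0.395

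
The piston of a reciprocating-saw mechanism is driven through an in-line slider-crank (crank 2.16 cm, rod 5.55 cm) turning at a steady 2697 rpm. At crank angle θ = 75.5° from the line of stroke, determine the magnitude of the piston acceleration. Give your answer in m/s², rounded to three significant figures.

ω = 2π·2697/60 = 282.4 rad/s
x(θ) = r cosθ + √(L² − r² sin²θ); with ω constant, a = ω²·d²x/dθ².
d²x/dθ² = −r cosθ − r²(cos2θ)/√u − r⁴ sin²2θ/(4u^{3/2}),  u = L² − r² sin²θ = 0.00264294 m².
Substituting r = 0.0216 m, L = 0.0555 m, θ = 75.5°: d²x/dθ² = +0.0024351 m.
a = ω²·d²x/dθ² = (282.4)²·(+0.0024351) = +194.24 m/s²;  |a| = 194.24 m/s².

194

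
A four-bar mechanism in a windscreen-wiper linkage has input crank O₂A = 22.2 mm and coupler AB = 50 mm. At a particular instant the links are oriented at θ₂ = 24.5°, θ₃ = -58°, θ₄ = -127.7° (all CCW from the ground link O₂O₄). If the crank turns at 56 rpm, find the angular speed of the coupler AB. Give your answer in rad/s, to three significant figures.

ω₂ = 5.864 rad/s (from 56 rpm).
Differentiating the loop-closure r₂e^{iθ₂}+r₃e^{iθ₃}=r₁+r₄e^{iθ₄} gives r₂ω₂e^{iθ₂}+r₃ω₃e^{iθ₃}=r₄ω₄e^{iθ₄}.
Eliminating the other unknown: ω₃ = r₂ω₂ sin(θ₄−θ₂) / [r₃ sin(θ₃−θ₄)].
Numerator sine = -0.46639; denominator sine = +0.93789.
Result = 0.0222·5.864·(-0.46639) / (0.05·(+0.93789)) = -1.2948 rad/s; magnitude 1.2948 rad/s.

1.29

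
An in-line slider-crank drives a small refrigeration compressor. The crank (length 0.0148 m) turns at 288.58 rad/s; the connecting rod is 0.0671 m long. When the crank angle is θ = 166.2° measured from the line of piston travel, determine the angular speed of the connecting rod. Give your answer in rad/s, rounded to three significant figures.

ω = 288.6 rad/s
The rod makes angle φ with the slider axis where L sinφ = r sinθ; differentiating, L cosφ·φ̇ = r ω cosθ.
L cosφ = √(L² − r² sin²θ) = 0.067007 m.
|ω_rod| = r ω |cosθ| / √(L² − r² sin²θ) = 0.0148·288.6·0.97113/0.067007 = 61.899 rad/s.

61.9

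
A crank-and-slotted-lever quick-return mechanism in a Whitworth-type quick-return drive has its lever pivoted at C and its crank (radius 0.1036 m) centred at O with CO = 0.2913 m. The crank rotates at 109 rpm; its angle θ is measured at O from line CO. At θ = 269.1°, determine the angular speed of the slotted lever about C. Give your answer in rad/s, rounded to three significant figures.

1.24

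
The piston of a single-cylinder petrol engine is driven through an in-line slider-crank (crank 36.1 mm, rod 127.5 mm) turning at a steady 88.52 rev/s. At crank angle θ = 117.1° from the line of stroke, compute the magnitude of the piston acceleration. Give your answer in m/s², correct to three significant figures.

ω = 2π·88.5 = 556.2 rad/s
x(θ) = r cosθ + √(L² − r² sin²θ); with ω constant, a = ω²·d²x/dθ².
d²x/dθ² = −r cosθ − r²(cos2θ)/√u − r⁴ sin²2θ/(4u^{3/2}),  u = L² − r² sin²θ = 0.0152235 m².
Substituting r = 0.0361 m, L = 0.1275 m, θ = 117.1°: d²x/dθ² = +0.022475 m.
a = ω²·d²x/dθ² = (556.2)²·(+0.022475) = +6952.5 m/s²;  |a| = 6952.5 m/s².

6950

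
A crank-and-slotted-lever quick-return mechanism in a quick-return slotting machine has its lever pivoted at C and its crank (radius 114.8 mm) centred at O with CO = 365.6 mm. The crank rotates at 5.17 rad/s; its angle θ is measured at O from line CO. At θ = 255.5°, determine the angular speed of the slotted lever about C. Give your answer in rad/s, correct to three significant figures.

ω = 5.17 rad/s
Crank pin A relative to C: A = (d + r cosθ, r sinθ); lever angle φ = atan2(r sinθ, d + r cosθ).
Differentiating tanφ: φ̇ = rω(d cosθ + r)/(d² + r² + 2dr cosθ).
d² + r² + 2dr cosθ = |CA|² = 0.125825 m²;  d cosθ + r = +0.023261 m.
|ω_lever| = |0.1148·5.17·+0.023261| / 0.125825 = 0.10972 rad/s.

0.110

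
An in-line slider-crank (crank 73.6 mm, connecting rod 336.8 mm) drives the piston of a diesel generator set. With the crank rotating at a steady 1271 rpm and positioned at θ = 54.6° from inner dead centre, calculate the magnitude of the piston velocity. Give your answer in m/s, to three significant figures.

ω = 2π·1271/60 = 133.1 rad/s
For an in-line slider-crank, x = r cosθ + √(L² − r² sin²θ), so v = −rω sinθ·[1 + r cosθ/√(L² − r² sin²θ)].
With r = 0.0736 m, L = 0.3368 m, θ = 54.6°: √(L² − r² sin²θ) = 0.33141 m.
v = −0.0736·133.1·0.81513·[1 + 0.0736·0.57928/0.33141] = -9.0123 m/s.
|v| = 9.0123 m/s.

9.01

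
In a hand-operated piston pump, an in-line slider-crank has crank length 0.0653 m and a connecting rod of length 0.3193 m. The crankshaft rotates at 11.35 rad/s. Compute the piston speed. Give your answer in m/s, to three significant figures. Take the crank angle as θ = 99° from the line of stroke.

0.708

ω = 11.35 rad/s
For an in-line slider-crank, x = r cosθ + √(L² − r² sin²θ), so v = −rω sinθ·[1 + r cosθ/√(L² − r² sin²θ)].
With r = 0.0653 m, L = 0.3193 m, θ = 99°: √(L² − r² sin²θ) = 0.31272 m.
v = −0.0653·11.35·0.98769·[1 + 0.0653·-0.15643/0.31272] = -0.70812 m/s.
|v| = 0.70812 m/s.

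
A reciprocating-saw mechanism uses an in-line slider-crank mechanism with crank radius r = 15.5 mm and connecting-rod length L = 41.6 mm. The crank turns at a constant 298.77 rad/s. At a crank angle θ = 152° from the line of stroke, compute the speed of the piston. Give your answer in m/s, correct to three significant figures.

ω = 298.8 rad/s
For an in-line slider-crank, x = r cosθ + √(L² − r² sin²θ), so v = −rω sinθ·[1 + r cosθ/√(L² − r² sin²θ)].
With r = 0.0155 m, L = 0.0416 m, θ = 152°: √(L² − r² sin²θ) = 0.040959 m.
v = −0.0155·298.8·0.46947·[1 + 0.0155·-0.88295/0.040959] = -1.4477 m/s.
|v| = 1.4477 m/s.

1.45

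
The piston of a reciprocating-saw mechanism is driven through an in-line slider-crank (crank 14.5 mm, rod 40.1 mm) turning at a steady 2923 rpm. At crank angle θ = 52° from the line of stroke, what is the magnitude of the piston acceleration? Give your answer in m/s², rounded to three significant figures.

730

ω = 2π·2923/60 = 306.1 rad/s
x(θ) = r cosθ + √(L² − r² sin²θ); with ω constant, a = ω²·d²x/dθ².
d²x/dθ² = −r cosθ − r²(cos2θ)/√u − r⁴ sin²2θ/(4u^{3/2}),  u = L² − r² sin²θ = 0.00147745 m².
Substituting r = 0.0145 m, L = 0.0401 m, θ = 52°: d²x/dθ² = -0.007787 m.
a = ω²·d²x/dθ² = (306.1)²·(-0.007787) = -729.6 m/s²;  |a| = 729.6 m/s².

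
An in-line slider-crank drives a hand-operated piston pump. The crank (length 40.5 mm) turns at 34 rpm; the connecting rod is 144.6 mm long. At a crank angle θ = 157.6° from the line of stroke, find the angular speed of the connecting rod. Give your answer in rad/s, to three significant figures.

0.927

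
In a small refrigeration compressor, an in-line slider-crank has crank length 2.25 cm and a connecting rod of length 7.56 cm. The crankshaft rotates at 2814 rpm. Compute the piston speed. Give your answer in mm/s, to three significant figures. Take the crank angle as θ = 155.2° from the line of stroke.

2020

ω = 2π·2814/60 = 294.7 rad/s
For an in-line slider-crank, x = r cosθ + √(L² − r² sin²θ), so v = −rω sinθ·[1 + r cosθ/√(L² − r² sin²θ)].
With r = 0.0225 m, L = 0.0756 m, θ = 155.2°: √(L² − r² sin²θ) = 0.075009 m.
v = −0.0225·294.7·0.41945·[1 + 0.0225·-0.90778/0.075009] = -2.0238 m/s.
|v| = 2.0238 m/s = 2023.8 mm/s.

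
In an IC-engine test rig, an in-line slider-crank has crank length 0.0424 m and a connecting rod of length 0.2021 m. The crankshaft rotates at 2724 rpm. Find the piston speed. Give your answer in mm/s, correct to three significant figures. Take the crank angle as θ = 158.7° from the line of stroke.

3530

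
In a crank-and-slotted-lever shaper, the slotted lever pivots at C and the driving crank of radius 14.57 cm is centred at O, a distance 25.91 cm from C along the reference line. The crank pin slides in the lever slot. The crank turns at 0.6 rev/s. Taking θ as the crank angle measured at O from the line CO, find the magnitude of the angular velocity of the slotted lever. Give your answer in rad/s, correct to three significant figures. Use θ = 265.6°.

0.837

ω = 3.77 rad/s (from 0.6 rev/s).
Crank pin A relative to C: A = (d + r cosθ, r sinθ); lever angle φ = atan2(r sinθ, d + r cosθ).
Differentiating tanφ: φ̇ = rω(d cosθ + r)/(d² + r² + 2dr cosθ).
d² + r² + 2dr cosθ = |CA|² = 0.0825689 m²;  d cosθ + r = +0.12582 m.
|ω_lever| = |0.1457·3.77·+0.12582| / 0.0825689 = 0.83701 rad/s.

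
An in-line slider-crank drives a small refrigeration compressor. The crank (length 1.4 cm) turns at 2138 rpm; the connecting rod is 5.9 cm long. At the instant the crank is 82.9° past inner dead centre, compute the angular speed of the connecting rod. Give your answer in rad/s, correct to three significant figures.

ω = 223.9 rad/s (converted from 2138 rpm).
The rod makes angle φ with the slider axis where L sinφ = r sinθ; differentiating, L cosφ·φ̇ = r ω cosθ.
L cosφ = √(L² − r² sin²θ) = 0.057341 m.
|ω_rod| = r ω |cosθ| / √(L² − r² sin²θ) = 0.014·223.9·0.12360/0.057341 = 6.7565 rad/s.

6.76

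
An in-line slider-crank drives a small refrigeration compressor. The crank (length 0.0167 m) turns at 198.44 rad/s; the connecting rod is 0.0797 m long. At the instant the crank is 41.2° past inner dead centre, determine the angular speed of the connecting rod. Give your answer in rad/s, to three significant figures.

31.6

ω = 198.4 rad/s
The rod makes angle φ with the slider axis where L sinφ = r sinθ; differentiating, L cosφ·φ̇ = r ω cosθ.
L cosφ = √(L² − r² sin²θ) = 0.078937 m.
|ω_rod| = r ω |cosθ| / √(L² − r² sin²θ) = 0.0167·198.4·0.75241/0.078937 = 31.588 rad/s.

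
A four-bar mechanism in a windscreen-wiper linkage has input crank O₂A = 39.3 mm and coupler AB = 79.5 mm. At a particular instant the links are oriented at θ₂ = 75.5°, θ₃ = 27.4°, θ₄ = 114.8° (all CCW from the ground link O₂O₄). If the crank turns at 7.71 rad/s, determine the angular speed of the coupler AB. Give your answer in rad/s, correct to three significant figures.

ω₂ = 7.71 rad/s
Differentiating the loop-closure r₂e^{iθ₂}+r₃e^{iθ₃}=r₁+r₄e^{iθ₄} gives r₂ω₂e^{iθ₂}+r₃ω₃e^{iθ₃}=r₄ω₄e^{iθ₄}.
Eliminating the other unknown: ω₃ = r₂ω₂ sin(θ₄−θ₂) / [r₃ sin(θ₃−θ₄)].
Numerator sine = +0.63338; denominator sine = -0.99897.
Result = 0.0393·7.71·(+0.63338) / (0.0795·(-0.99897)) = -2.4165 rad/s; magnitude 2.4165 rad/s.

2.42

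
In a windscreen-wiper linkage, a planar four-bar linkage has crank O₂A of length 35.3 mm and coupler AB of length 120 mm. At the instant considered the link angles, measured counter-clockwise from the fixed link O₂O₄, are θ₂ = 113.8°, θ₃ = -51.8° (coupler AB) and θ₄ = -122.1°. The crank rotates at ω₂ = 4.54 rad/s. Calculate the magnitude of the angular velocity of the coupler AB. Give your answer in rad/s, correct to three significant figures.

1.17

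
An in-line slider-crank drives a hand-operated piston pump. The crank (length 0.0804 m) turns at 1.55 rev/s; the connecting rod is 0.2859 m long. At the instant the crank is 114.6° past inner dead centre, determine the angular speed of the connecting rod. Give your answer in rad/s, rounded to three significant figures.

1.18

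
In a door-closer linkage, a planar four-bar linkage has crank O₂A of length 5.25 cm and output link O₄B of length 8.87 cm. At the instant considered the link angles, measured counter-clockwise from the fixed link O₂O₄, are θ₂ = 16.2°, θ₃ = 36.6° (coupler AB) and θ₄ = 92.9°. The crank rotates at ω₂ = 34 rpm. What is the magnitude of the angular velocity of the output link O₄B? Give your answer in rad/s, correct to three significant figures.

ω₂ = 3.56 rad/s (from 34 rpm).
Differentiating the loop-closure r₂e^{iθ₂}+r₃e^{iθ₃}=r₁+r₄e^{iθ₄} gives r₂ω₂e^{iθ₂}+r₃ω₃e^{iθ₃}=r₄ω₄e^{iθ₄}.
Eliminating the other unknown: ω₄ = r₂ω₂ sin(θ₂−θ₃) / [r₄ sin(θ₄−θ₃)].
Numerator sine = -0.34857; denominator sine = +0.83195.
Result = 0.0525·3.56·(-0.34857) / (0.0887·(+0.83195)) = -0.88295 rad/s; magnitude 0.88295 rad/s.

0.883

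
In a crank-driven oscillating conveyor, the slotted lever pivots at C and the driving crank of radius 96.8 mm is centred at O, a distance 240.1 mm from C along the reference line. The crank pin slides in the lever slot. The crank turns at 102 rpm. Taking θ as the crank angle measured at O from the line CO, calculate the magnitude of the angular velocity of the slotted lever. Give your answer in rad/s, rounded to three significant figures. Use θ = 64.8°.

2.37

ω = 10.68 rad/s (from 102 rpm).
Crank pin A relative to C: A = (d + r cosθ, r sinθ); lever angle φ = atan2(r sinθ, d + r cosθ).
Differentiating tanφ: φ̇ = rω(d cosθ + r)/(d² + r² + 2dr cosθ).
d² + r² + 2dr cosθ = |CA|² = 0.0868099 m²;  d cosθ + r = +0.19903 m.
|ω_lever| = |0.0968·10.68·+0.19903| / 0.0868099 = 2.3706 rad/s.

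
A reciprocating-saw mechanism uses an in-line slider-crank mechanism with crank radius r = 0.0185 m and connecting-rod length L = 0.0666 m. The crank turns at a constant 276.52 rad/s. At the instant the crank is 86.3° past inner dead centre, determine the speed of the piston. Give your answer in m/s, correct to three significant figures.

5.20

ω = 276.5 rad/s
For an in-line slider-crank, x = r cosθ + √(L² − r² sin²θ), so v = −rω sinθ·[1 + r cosθ/√(L² − r² sin²θ)].
With r = 0.0185 m, L = 0.0666 m, θ = 86.3°: √(L² − r² sin²θ) = 0.06399 m.
v = −0.0185·276.5·0.99792·[1 + 0.0185·0.06453/0.06399] = -5.2002 m/s.
|v| = 5.2002 m/s.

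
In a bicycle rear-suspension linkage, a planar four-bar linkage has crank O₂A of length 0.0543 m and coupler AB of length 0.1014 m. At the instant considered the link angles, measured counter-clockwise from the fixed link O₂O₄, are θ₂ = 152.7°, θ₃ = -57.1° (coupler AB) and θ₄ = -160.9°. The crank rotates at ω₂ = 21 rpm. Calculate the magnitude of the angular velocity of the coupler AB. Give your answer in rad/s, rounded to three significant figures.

0.878

ω₂ = 2.199 rad/s (from 21 rpm).
Differentiating the loop-closure r₂e^{iθ₂}+r₃e^{iθ₃}=r₁+r₄e^{iθ₄} gives r₂ω₂e^{iθ₂}+r₃ω₃e^{iθ₃}=r₄ω₄e^{iθ₄}.
Eliminating the other unknown: ω₃ = r₂ω₂ sin(θ₄−θ₂) / [r₃ sin(θ₃−θ₄)].
Numerator sine = +0.72417; denominator sine = +0.97113.
Result = 0.0543·2.199·(+0.72417) / (0.1014·(+0.97113)) = +0.87816 rad/s; magnitude 0.87816 rad/s.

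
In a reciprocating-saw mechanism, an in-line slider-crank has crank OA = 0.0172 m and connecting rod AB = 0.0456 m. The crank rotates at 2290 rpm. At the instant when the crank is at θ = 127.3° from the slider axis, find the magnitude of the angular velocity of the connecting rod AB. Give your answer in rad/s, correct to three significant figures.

ω = 239.8 rad/s (converted from 2290 rpm).
The rod makes angle φ with the slider axis where L sinφ = r sinθ; differentiating, L cosφ·φ̇ = r ω cosθ.
L cosφ = √(L² − r² sin²θ) = 0.043499 m.
|ω_rod| = r ω |cosθ| / √(L² − r² sin²θ) = 0.0172·239.8·0.60599/0.043499 = 57.462 rad/s.

57.5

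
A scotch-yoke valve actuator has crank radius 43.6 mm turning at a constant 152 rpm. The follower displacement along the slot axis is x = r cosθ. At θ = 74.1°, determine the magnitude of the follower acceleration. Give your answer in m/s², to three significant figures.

ω = 15.92 rad/s (from 152 rpm).
x = r cosθ ⇒ ẍ = −rω² cosθ (ω constant).
|a| = rω²|cosθ| = 0.0436·(15.92)²·|cos 74.1°| = 3.0263 m/s².

3.03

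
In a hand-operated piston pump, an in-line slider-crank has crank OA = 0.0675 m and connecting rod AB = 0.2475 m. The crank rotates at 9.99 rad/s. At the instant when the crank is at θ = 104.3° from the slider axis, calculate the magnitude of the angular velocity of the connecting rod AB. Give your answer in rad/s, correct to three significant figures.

0.698

ω = 9.99 rad/s
The rod makes angle φ with the slider axis where L sinφ = r sinθ; differentiating, L cosφ·φ̇ = r ω cosθ.
L cosφ = √(L² − r² sin²θ) = 0.2387 m.
|ω_rod| = r ω |cosθ| / √(L² − r² sin²θ) = 0.0675·9.99·0.24700/0.2387 = 0.69777 rad/s.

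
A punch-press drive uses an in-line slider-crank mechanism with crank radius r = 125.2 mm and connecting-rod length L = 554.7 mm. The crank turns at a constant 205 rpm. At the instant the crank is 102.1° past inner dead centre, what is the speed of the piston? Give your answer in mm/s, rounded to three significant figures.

2500

ω = 2π·205/60 = 21.47 rad/s
For an in-line slider-crank, x = r cosθ + √(L² − r² sin²θ), so v = −rω sinθ·[1 + r cosθ/√(L² − r² sin²θ)].
With r = 0.1252 m, L = 0.5547 m, θ = 102.1°: √(L² − r² sin²θ) = 0.54102 m.
v = −0.1252·21.47·0.97778·[1 + 0.1252·-0.20962/0.54102] = -2.5005 m/s.
|v| = 2.5005 m/s = 2500.5 mm/s.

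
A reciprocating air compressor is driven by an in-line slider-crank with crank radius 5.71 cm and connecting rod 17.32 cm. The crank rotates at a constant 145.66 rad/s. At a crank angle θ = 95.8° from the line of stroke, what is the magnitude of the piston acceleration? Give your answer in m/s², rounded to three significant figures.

ω = 145.7 rad/s
x(θ) = r cosθ + √(L² − r² sin²θ); with ω constant, a = ω²·d²x/dθ².
d²x/dθ² = −r cosθ − r²(cos2θ)/√u − r⁴ sin²2θ/(4u^{3/2}),  u = L² − r² sin²θ = 0.0267711 m².
Substituting r = 0.0571 m, L = 0.1732 m, θ = 95.8°: d²x/dθ² = +0.025266 m.
a = ω²·d²x/dθ² = (145.7)²·(+0.025266) = +536.06 m/s²;  |a| = 536.06 m/s².

536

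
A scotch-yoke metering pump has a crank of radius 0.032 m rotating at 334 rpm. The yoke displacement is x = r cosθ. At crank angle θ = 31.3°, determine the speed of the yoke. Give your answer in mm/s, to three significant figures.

581

ω = 34.98 rad/s (from 334 rpm).
x = r cosθ ⇒ ẋ = −rω sinθ.
|v| = rω|sinθ| = 0.032·34.98·|sin 31.3°| = 0.58147 m/s = 581.47 mm/s.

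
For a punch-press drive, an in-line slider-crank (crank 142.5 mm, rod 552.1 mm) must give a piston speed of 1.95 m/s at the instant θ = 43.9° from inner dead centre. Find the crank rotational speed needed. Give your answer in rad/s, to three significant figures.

16.6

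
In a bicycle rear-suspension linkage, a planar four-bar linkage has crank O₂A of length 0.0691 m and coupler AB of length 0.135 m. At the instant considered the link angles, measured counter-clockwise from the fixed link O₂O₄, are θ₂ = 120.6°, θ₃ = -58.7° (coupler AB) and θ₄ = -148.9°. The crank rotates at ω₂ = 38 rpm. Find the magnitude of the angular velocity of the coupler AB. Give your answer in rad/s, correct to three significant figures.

2.04

ω₂ = 3.979 rad/s (from 38 rpm).
Differentiating the loop-closure r₂e^{iθ₂}+r₃e^{iθ₃}=r₁+r₄e^{iθ₄} gives r₂ω₂e^{iθ₂}+r₃ω₃e^{iθ₃}=r₄ω₄e^{iθ₄}.
Eliminating the other unknown: ω₃ = r₂ω₂ sin(θ₄−θ₂) / [r₃ sin(θ₃−θ₄)].
Numerator sine = +0.99996; denominator sine = +0.99999.
Result = 0.0691·3.979·(+0.99996) / (0.135·(+0.99999)) = +2.0368 rad/s; magnitude 2.0368 rad/s.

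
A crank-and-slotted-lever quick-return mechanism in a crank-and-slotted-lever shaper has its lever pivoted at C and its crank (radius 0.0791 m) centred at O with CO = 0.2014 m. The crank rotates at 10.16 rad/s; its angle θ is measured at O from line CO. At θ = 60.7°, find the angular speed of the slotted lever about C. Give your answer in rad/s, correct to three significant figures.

ω = 10.16 rad/s
Crank pin A relative to C: A = (d + r cosθ, r sinθ); lever angle φ = atan2(r sinθ, d + r cosθ).
Differentiating tanφ: φ̇ = rω(d cosθ + r)/(d² + r² + 2dr cosθ).
d² + r² + 2dr cosθ = |CA|² = 0.0624112 m²;  d cosθ + r = +0.17766 m.
|ω_lever| = |0.0791·10.16·+0.17766| / 0.0624112 = 2.2877 rad/s.

2.29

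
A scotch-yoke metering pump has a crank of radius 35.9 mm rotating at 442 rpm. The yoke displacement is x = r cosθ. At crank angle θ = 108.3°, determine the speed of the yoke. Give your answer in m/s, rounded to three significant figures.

1.58

ω = 46.29 rad/s (from 442 rpm).
x = r cosθ ⇒ ẋ = −rω sinθ.
|v| = rω|sinθ| = 0.0359·46.29·|sin 108.3°| = 1.5776 m/s.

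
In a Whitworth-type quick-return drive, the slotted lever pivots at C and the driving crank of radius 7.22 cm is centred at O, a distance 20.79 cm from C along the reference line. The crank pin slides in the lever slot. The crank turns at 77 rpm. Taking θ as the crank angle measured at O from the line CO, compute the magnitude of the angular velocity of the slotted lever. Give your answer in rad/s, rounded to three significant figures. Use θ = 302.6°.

1.66

ω = 8.063 rad/s (from 77 rpm).
Crank pin A relative to C: A = (d + r cosθ, r sinθ); lever angle φ = atan2(r sinθ, d + r cosθ).
Differentiating tanφ: φ̇ = rω(d cosθ + r)/(d² + r² + 2dr cosθ).
d² + r² + 2dr cosθ = |CA|² = 0.0646096 m²;  d cosθ + r = +0.18421 m.
|ω_lever| = |0.0722·8.063·+0.18421| / 0.0646096 = 1.6599 rad/s.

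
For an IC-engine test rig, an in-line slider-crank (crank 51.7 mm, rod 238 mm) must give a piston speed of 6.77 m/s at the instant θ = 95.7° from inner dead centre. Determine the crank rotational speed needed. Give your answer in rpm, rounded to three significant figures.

1290

For an in-line slider-crank, |v_piston| = rω|sinθ|·[1 + r cosθ/√(L² − r² sin²θ)].
With r = 0.0517 m, L = 0.238 m, θ = 95.7°: the bracketed kinematic factor |dx/dθ| = 0.050308 m.
ω = v/|dx/dθ| = 6.77/0.050308 = 134.57 rad/s.
N = 60ω/(2π) = 1285.1 rpm.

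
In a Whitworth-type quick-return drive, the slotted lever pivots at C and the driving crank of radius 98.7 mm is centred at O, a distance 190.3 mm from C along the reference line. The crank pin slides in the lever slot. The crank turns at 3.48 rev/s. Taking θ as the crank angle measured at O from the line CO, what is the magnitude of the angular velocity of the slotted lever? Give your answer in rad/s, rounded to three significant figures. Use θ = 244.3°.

1.18

ω = 21.87 rad/s (from 3.48 rev/s).
Crank pin A relative to C: A = (d + r cosθ, r sinθ); lever angle φ = atan2(r sinθ, d + r cosθ).
Differentiating tanφ: φ̇ = rω(d cosθ + r)/(d² + r² + 2dr cosθ).
d² + r² + 2dr cosθ = |CA|² = 0.0296653 m²;  d cosθ + r = +0.016175 m.
|ω_lever| = |0.0987·21.87·+0.016175| / 0.0296653 = 1.1767 rad/s.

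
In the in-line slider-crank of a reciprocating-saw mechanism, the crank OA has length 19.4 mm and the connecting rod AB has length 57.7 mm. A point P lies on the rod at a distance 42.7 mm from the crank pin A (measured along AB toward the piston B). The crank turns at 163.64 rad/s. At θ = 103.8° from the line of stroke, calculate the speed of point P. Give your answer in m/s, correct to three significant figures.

ω = 163.6 rad/s.  Crank-pin speed |V_A| = rω = 3.1746 m/s, perpendicular to OA.
Rod angle: sinφ = −(r/L) sinθ ⇒ φ = -19.057°; ω_rod = −rω cosθ/√(L²−r²sin²θ) = +13.885 rad/s.
V_P = V_A + ω_rod × AP, with AP = 0.0427 m along the rod.
Components: V_Px = −rω sinθ − a·ω_rod·sinφ = -2.8894 m/s;  V_Py = rω cosθ + a·ω_rod·cosφ = -0.19686 m/s.
|V_P| = √(V_Px² + V_Py²) = 2.8961 m/s.

2.90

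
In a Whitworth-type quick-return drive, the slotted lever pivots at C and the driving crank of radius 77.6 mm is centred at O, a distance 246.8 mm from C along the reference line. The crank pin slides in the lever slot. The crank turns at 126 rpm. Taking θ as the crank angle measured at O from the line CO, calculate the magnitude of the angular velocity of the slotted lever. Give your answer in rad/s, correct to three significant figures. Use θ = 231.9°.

1.77

ω = 13.19 rad/s (from 126 rpm).
Crank pin A relative to C: A = (d + r cosθ, r sinθ); lever angle φ = atan2(r sinθ, d + r cosθ).
Differentiating tanφ: φ̇ = rω(d cosθ + r)/(d² + r² + 2dr cosθ).
d² + r² + 2dr cosθ = |CA|² = 0.0432975 m²;  d cosθ + r = -0.074684 m.
|ω_lever| = |0.0776·13.19·-0.074684| / 0.0432975 = 1.7662 rad/s.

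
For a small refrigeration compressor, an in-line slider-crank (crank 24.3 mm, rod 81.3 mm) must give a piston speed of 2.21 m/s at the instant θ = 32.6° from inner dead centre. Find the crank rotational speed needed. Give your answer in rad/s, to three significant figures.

134

For an in-line slider-crank, |v_piston| = rω|sinθ|·[1 + r cosθ/√(L² − r² sin²θ)].
With r = 0.0243 m, L = 0.0813 m, θ = 32.6°: the bracketed kinematic factor |dx/dθ| = 0.016432 m.
ω = v/|dx/dθ| = 2.21/0.016432 = 134.49 rad/s.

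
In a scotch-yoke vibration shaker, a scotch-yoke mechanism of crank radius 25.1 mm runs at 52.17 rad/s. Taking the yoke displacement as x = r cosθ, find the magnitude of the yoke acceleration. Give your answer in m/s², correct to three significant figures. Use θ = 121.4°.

35.6

ω = 52.17 rad/s
x = r cosθ ⇒ ẍ = −rω² cosθ (ω constant).
|a| = rω²|cosθ| = 0.0251·(52.17)²·|cos 121.4°| = 35.593 m/s².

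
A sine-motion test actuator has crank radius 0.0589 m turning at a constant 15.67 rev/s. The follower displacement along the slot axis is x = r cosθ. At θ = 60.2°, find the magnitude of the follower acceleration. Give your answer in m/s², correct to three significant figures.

ω = 98.46 rad/s (from 15.67 rev/s).
x = r cosθ ⇒ ẍ = −rω² cosθ (ω constant).
|a| = rω²|cosθ| = 0.0589·(98.46)²·|cos 60.2°| = 283.76 m/s².

284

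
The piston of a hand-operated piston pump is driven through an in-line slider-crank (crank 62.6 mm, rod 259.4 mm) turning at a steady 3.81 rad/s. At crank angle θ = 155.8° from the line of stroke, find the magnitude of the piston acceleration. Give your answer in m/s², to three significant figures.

ω = 3.81 rad/s
x(θ) = r cosθ + √(L² − r² sin²θ); with ω constant, a = ω²·d²x/dθ².
d²x/dθ² = −r cosθ − r²(cos2θ)/√u − r⁴ sin²2θ/(4u^{3/2}),  u = L² − r² sin²θ = 0.0666299 m².
Substituting r = 0.0626 m, L = 0.2594 m, θ = 155.8°: d²x/dθ² = +0.046895 m.
a = ω²·d²x/dθ² = (3.81)²·(+0.046895) = +0.68073 m/s²;  |a| = 0.68073 m/s².

0.681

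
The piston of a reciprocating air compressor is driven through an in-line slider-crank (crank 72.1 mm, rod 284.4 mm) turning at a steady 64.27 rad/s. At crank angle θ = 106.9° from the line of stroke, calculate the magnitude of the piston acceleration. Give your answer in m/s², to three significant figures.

151

ω = 64.27 rad/s
x(θ) = r cosθ + √(L² − r² sin²θ); with ω constant, a = ω²·d²x/dθ².
d²x/dθ² = −r cosθ − r²(cos2θ)/√u − r⁴ sin²2θ/(4u^{3/2}),  u = L² − r² sin²θ = 0.0761243 m².
Substituting r = 0.0721 m, L = 0.2844 m, θ = 106.9°: d²x/dθ² = +0.036517 m.
a = ω²·d²x/dθ² = (64.27)²·(+0.036517) = +150.84 m/s²;  |a| = 150.84 m/s².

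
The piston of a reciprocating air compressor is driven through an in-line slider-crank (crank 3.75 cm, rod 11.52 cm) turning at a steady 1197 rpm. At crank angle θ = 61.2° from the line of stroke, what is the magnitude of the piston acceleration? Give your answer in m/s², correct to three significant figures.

ω = 2π·1197/60 = 125.3 rad/s
x(θ) = r cosθ + √(L² − r² sin²θ); with ω constant, a = ω²·d²x/dθ².
d²x/dθ² = −r cosθ − r²(cos2θ)/√u − r⁴ sin²2θ/(4u^{3/2}),  u = L² − r² sin²θ = 0.0121912 m².
Substituting r = 0.0375 m, L = 0.1152 m, θ = 61.2°: d²x/dθ² = -0.011503 m.
a = ω²·d²x/dθ² = (125.3)²·(-0.011503) = -180.74 m/s²;  |a| = 180.74 m/s².

181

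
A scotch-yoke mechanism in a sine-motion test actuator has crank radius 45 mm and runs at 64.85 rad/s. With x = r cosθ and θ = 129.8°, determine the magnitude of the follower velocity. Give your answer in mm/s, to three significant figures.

2240

ω = 64.85 rad/s
x = r cosθ ⇒ ẋ = −rω sinθ.
|v| = rω|sinθ| = 0.045·64.85·|sin 129.8°| = 2.242 m/s = 2242 mm/s.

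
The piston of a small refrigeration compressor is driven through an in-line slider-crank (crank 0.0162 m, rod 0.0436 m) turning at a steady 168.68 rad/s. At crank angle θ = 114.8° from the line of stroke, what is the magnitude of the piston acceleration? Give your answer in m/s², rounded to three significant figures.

307

ω = 168.7 rad/s
x(θ) = r cosθ + √(L² − r² sin²θ); with ω constant, a = ω²·d²x/dθ².
d²x/dθ² = −r cosθ − r²(cos2θ)/√u − r⁴ sin²2θ/(4u^{3/2}),  u = L² − r² sin²θ = 0.00168469 m².
Substituting r = 0.0162 m, L = 0.0436 m, θ = 114.8°: d²x/dθ² = +0.010795 m.
a = ω²·d²x/dθ² = (168.7)²·(+0.010795) = +307.14 m/s²;  |a| = 307.14 m/s².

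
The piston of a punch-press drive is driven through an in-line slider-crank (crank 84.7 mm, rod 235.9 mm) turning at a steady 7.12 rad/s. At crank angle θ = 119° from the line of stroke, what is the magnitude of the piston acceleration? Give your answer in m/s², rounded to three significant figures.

2.90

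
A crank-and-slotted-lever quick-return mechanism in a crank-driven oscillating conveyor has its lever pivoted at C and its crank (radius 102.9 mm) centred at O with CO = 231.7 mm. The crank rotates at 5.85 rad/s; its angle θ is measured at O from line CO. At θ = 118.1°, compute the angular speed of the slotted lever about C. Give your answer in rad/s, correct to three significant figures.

ω = 5.85 rad/s
Crank pin A relative to C: A = (d + r cosθ, r sinθ); lever angle φ = atan2(r sinθ, d + r cosθ).
Differentiating tanφ: φ̇ = rω(d cosθ + r)/(d² + r² + 2dr cosθ).
d² + r² + 2dr cosθ = |CA|² = 0.0418136 m²;  d cosθ + r = -0.0062335 m.
|ω_lever| = |0.1029·5.85·-0.0062335| / 0.0418136 = 0.089739 rad/s.

0.0897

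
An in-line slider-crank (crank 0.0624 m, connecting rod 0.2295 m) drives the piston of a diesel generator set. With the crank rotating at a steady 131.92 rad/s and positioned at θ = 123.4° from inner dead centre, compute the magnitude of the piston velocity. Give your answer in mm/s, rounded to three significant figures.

5820

ω = 131.9 rad/s
For an in-line slider-crank, x = r cosθ + √(L² − r² sin²θ), so v = −rω sinθ·[1 + r cosθ/√(L² − r² sin²θ)].
With r = 0.0624 m, L = 0.2295 m, θ = 123.4°: √(L² − r² sin²θ) = 0.22351 m.
v = −0.0624·131.9·0.83485·[1 + 0.0624·-0.55048/0.22351] = -5.8161 m/s.
|v| = 5.8161 m/s = 5816.1 mm/s.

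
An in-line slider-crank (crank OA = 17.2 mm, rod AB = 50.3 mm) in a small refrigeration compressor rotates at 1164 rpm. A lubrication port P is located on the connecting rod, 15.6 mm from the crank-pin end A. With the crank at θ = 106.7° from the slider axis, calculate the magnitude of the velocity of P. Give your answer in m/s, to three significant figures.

ω = 121.9 rad/s.  Crank-pin speed |V_A| = rω = 2.0966 m/s, perpendicular to OA.
Rod angle: sinφ = −(r/L) sinθ ⇒ φ = -19.119°; ω_rod = −rω cosθ/√(L²−r²sin²θ) = +12.677 rad/s.
V_P = V_A + ω_rod × AP, with AP = 0.0156 m along the rod.
Components: V_Px = −rω sinθ − a·ω_rod·sinφ = -1.9434 m/s;  V_Py = rω cosθ + a·ω_rod·cosφ = -0.41562 m/s.
|V_P| = √(V_Px² + V_Py²) = 1.9873 m/s.

1.99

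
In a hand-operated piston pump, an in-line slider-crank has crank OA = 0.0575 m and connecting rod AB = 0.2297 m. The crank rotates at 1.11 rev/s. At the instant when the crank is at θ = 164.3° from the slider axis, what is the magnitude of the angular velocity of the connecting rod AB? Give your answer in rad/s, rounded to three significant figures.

1.68

ω = 6.974 rad/s (converted from 1.11 rev/s).
The rod makes angle φ with the slider axis where L sinφ = r sinθ; differentiating, L cosφ·φ̇ = r ω cosθ.
L cosφ = √(L² − r² sin²θ) = 0.22917 m.
|ω_rod| = r ω |cosθ| / √(L² − r² sin²θ) = 0.0575·6.974·0.96269/0.22917 = 1.6846 rad/s.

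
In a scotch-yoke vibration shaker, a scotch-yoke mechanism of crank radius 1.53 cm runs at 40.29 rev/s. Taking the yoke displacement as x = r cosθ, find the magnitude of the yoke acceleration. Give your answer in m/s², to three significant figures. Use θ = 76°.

237

ω = 253.1 rad/s (from 40.29 rev/s).
x = r cosθ ⇒ ẍ = −rω² cosθ (ω constant).
|a| = rω²|cosθ| = 0.0153·(253.1)²·|cos 76°| = 237.2 m/s².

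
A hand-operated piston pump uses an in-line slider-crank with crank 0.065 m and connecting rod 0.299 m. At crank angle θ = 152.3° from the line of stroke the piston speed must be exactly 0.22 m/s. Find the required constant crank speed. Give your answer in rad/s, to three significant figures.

For an in-line slider-crank, |v_piston| = rω|sinθ|·[1 + r cosθ/√(L² − r² sin²θ)].
With r = 0.065 m, L = 0.299 m, θ = 152.3°: the bracketed kinematic factor |dx/dθ| = 0.024369 m.
ω = v/|dx/dθ| = 0.22/0.024369 = 9.0278 rad/s.

9.03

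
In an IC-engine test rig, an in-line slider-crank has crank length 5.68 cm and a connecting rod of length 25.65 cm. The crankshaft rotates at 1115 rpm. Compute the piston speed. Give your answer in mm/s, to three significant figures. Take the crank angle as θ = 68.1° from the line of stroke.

6670

ω = 2π·1115/60 = 116.8 rad/s
For an in-line slider-crank, x = r cosθ + √(L² − r² sin²θ), so v = −rω sinθ·[1 + r cosθ/√(L² − r² sin²θ)].
With r = 0.0568 m, L = 0.2565 m, θ = 68.1°: √(L² − r² sin²θ) = 0.25103 m.
v = −0.0568·116.8·0.92784·[1 + 0.0568·0.37299/0.25103] = -6.6728 m/s.
|v| = 6.6728 m/s = 6672.8 mm/s.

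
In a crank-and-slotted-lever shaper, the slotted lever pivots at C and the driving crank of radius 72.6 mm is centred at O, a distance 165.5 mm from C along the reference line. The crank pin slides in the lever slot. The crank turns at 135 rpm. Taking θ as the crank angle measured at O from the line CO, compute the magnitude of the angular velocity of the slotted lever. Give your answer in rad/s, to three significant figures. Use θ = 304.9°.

3.70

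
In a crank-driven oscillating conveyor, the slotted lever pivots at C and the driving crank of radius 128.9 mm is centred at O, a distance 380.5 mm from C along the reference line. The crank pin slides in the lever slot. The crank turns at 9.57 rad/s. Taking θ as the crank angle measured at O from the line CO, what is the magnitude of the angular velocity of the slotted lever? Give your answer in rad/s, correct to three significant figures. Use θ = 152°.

ω = 9.57 rad/s
Crank pin A relative to C: A = (d + r cosθ, r sinθ); lever angle φ = atan2(r sinθ, d + r cosθ).
Differentiating tanφ: φ̇ = rω(d cosθ + r)/(d² + r² + 2dr cosθ).
d² + r² + 2dr cosθ = |CA|² = 0.0747846 m²;  d cosθ + r = -0.20706 m.
|ω_lever| = |0.1289·9.57·-0.20706| / 0.0747846 = 3.4155 rad/s.

3.42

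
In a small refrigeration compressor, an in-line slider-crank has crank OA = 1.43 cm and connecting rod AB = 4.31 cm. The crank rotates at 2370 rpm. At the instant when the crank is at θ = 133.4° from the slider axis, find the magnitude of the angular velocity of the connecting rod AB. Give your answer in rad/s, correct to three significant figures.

58.3

ω = 248.2 rad/s (converted from 2370 rpm).
The rod makes angle φ with the slider axis where L sinφ = r sinθ; differentiating, L cosφ·φ̇ = r ω cosθ.
L cosφ = √(L² − r² sin²θ) = 0.041829 m.
|ω_rod| = r ω |cosθ| / √(L² − r² sin²θ) = 0.0143·248.2·0.68709/0.041829 = 58.297 rad/s.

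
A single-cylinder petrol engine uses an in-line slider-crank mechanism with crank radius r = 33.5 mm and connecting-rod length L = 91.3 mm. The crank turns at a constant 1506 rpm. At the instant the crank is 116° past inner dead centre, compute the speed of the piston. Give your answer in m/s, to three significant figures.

3.94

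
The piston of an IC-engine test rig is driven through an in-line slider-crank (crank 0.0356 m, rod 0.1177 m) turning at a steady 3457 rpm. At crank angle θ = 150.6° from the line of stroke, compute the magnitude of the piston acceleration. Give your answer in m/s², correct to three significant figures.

3300

ω = 2π·3457/60 = 362 rad/s
x(θ) = r cosθ + √(L² − r² sin²θ); with ω constant, a = ω²·d²x/dθ².
d²x/dθ² = −r cosθ − r²(cos2θ)/√u − r⁴ sin²2θ/(4u^{3/2}),  u = L² − r² sin²θ = 0.0135479 m².
Substituting r = 0.0356 m, L = 0.1177 m, θ = 150.6°: d²x/dθ² = +0.025188 m.
a = ω²·d²x/dθ² = (362)²·(+0.025188) = +3301.1 m/s²;  |a| = 3301.1 m/s².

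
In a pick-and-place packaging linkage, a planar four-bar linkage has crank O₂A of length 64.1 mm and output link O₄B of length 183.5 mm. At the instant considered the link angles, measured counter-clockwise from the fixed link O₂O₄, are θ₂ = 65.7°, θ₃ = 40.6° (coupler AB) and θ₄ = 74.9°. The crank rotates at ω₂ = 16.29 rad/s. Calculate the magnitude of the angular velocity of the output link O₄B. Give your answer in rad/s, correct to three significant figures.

4.28

ω₂ = 16.29 rad/s
Differentiating the loop-closure r₂e^{iθ₂}+r₃e^{iθ₃}=r₁+r₄e^{iθ₄} gives r₂ω₂e^{iθ₂}+r₃ω₃e^{iθ₃}=r₄ω₄e^{iθ₄}.
Eliminating the other unknown: ω₄ = r₂ω₂ sin(θ₂−θ₃) / [r₄ sin(θ₄−θ₃)].
Numerator sine = +0.42420; denominator sine = +0.56353.
Result = 0.0641·16.29·(+0.42420) / (0.1835·(+0.56353)) = +4.2835 rad/s; magnitude 4.2835 rad/s.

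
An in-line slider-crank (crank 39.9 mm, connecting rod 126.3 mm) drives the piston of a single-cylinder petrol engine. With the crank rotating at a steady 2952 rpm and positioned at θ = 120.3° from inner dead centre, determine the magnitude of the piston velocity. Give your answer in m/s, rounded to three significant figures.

ω = 2π·2952/60 = 309.1 rad/s
For an in-line slider-crank, x = r cosθ + √(L² − r² sin²θ), so v = −rω sinθ·[1 + r cosθ/√(L² − r² sin²θ)].
With r = 0.0399 m, L = 0.1263 m, θ = 120.3°: √(L² − r² sin²θ) = 0.12151 m.
v = −0.0399·309.1·0.86340·[1 + 0.0399·-0.50453/0.12151] = -8.8852 m/s.
|v| = 8.8852 m/s.

8.89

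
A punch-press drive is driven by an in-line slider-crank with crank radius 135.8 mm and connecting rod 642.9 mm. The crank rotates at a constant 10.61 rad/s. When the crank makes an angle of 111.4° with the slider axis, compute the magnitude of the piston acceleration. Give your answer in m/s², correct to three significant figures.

7.98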